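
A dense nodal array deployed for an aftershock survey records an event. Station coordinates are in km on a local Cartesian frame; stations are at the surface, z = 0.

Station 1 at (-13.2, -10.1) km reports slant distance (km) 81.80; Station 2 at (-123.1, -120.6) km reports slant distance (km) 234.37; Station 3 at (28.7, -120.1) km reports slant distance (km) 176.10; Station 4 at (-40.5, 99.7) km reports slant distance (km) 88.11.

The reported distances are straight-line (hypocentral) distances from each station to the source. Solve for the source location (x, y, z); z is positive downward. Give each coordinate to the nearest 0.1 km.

Each station gives a sphere (x−x_i)² + (y−y_i)² + z² = d_i² (stations at z=0).
Subtracting the Station 1 sphere from Station 2 and Station 3: z² cancels, leaving linear equations in x and y:
-219.8 x − 221.0 y = -18816.34
83.8 x − 220.0 y = -9348.52
Solving: x ≈ 31.006, y ≈ 54.304 km (keep extra digits for the depth step; rounded: 31.0, 54.3).
Then from the Station 1 sphere: z² = 81.80² − (x + 13.2)² − (y + 10.1)² with x = 31.006, y = 54.304, so z ≈ 24.273 ≈ 24.3 km.
Check against Station 4 (with the unrounded solution): distance 88.11 ≈ 88.11 km. ✓

x ≈ 31.0 km, y ≈ 54.3 km, depth ≈ 24.3 km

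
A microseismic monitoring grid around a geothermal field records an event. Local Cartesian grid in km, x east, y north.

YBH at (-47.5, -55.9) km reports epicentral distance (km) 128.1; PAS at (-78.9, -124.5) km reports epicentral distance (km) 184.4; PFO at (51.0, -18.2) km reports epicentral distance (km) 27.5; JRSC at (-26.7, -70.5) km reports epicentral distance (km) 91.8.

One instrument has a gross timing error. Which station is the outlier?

JRSC

Solve using three stations at a time. Using YBH, PAS, PFO (subtract circle equations pairwise → linear system) gives (x, y) ≈ (77.0, -26.2).
Distances from that point to each station vs reported:
  YBH: calculated 128.0 vs reported 128.1 → residual 0.1 km
  PAS: calculated 184.4 vs reported 184.4 → residual 0.0 km
  PFO: calculated 27.2 vs reported 27.5 → residual 0.3 km
  JRSC: calculated 112.8 vs reported 91.8 → residual 21.0 km
YBH, PAS, PFO are mutually consistent (residuals ≈ 0); JRSC is off by 21.0 km.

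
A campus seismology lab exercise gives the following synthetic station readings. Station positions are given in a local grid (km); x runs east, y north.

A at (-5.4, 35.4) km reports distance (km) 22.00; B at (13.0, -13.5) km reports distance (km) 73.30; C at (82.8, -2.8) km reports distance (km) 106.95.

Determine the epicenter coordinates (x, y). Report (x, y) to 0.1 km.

Circle about each station: (x + 5.4)² + (y − 35.4)² = 22.00²; (x − 13.0)² + (y + 13.5)² = 73.30²; (x − 82.8)² + (y + 2.8)² = 106.95².
Subtracting the A equation from the B and C equations removes the quadratic terms:
36.8 x − 97.8 y = -5819.96
176.4 x − 76.4 y = -5372.94
Solving the 2×2 system: x ≈ -5.6, y ≈ 57.4 km.

x ≈ -5.6 km, y ≈ 57.4 km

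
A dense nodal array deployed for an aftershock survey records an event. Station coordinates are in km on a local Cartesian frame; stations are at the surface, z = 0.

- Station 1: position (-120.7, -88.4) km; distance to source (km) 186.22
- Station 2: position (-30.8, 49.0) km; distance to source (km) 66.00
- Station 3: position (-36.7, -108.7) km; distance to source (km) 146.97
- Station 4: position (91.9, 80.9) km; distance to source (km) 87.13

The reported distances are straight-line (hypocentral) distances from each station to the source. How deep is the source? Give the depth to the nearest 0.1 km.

z ≈ 12.2 km

Each station gives a sphere (x−x_i)² + (y−y_i)² + z² = d_i² (stations at z=0).
Subtracting the Station 1 sphere from Station 2 and Station 3: z² cancels, leaving linear equations in x and y:
179.8 x + 274.8 y = 11288.48
168.0 x − 40.6 y = 3857.24
Solving: x ≈ 28.397, y ≈ 22.499 km (keep extra digits for the depth step; rounded: 28.4, 22.5).
Then from the Station 1 sphere: z² = 186.22² − (x + 120.7)² − (y + 88.4)² with x = 28.397, y = 22.499, so z ≈ 12.222 ≈ 12.2 km.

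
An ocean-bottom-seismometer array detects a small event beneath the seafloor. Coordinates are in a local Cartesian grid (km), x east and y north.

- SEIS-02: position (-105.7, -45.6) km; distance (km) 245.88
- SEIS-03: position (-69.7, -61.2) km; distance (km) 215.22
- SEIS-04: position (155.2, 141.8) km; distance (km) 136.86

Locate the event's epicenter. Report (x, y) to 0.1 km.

(134.6, 6.5)

Circle about each station: (x + 105.7)² + (y + 45.6)² = 245.88²; (x + 69.7)² + (y + 61.2)² = 215.22²; (x − 155.2)² + (y − 141.8)² = 136.86².
Subtracting pairs of circle equations eliminates x²+y² and gives linear equations (the radical axes):
72.0 x − 31.2 y = 9489.01
521.8 x + 374.8 y = 72668.74
Solving the 2×2 system: x ≈ 134.6, y ≈ 6.5 km.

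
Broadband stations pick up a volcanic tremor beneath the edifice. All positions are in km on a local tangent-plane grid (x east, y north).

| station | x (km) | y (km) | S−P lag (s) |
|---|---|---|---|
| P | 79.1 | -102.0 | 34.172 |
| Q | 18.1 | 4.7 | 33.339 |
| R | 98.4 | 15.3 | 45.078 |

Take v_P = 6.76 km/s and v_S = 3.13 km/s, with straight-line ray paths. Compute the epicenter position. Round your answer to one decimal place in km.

(-117.4, -134.6)

Distance from S−P lag: d = Δt · v_P v_S / (v_P − v_S) = Δt · (6.76·3.13)/(6.76−3.13) ≈ 5.8289·Δt.
So d_P = 199.18, d_Q = 194.33, d_R = 262.75 km.
Circle about each station: (x − 79.1)² + (y + 102.0)² = 199.18²; (x − 18.1)² + (y − 4.7)² = 194.33²; (x − 98.4)² + (y − 15.3)² = 262.75².
Subtracting pairs of circle equations eliminates x²+y² and gives linear equations (the radical axes):
-122.0 x + 213.4 y = -14402.59
38.6 x + 234.6 y = -36109.05
Solving the 2×2 system: x ≈ -117.4, y ≈ -134.6 km.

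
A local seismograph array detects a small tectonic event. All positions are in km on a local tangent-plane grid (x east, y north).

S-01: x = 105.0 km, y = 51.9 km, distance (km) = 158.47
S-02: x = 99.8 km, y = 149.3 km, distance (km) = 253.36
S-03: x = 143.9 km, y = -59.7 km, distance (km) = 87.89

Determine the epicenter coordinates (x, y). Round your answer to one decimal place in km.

Circle about each station: (x − 105.0)² + (y − 51.9)² = 158.47²; (x − 99.8)² + (y − 149.3)² = 253.36²; (x − 143.9)² + (y + 59.7)² = 87.89².
Subtracting the S-01 equation from the S-02 and S-03 equations removes the quadratic terms:
-10.4 x + 194.8 y = -20546.63
77.8 x − 223.2 y = 27940.78
Solving the 2×2 system: x ≈ 66.8, y ≈ -101.9 km.
Check against S-01 (with the unrounded x, y): √((x − 105.0)²+(y − 51.9)²) = 158.49 ≈ 158.47 km. ✓

66.8 km east, -101.9 km north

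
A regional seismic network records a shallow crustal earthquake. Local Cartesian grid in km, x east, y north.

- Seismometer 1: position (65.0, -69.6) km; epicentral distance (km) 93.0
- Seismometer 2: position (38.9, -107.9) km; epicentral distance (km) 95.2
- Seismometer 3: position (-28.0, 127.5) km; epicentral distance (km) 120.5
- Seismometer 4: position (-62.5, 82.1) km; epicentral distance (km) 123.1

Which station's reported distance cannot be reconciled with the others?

Solve using three stations at a time. Using Seismometer 1, Seismometer 2, Seismometer 4 (subtract circle equations pairwise → linear system) gives (x, y) ≈ (-20.8, -33.7).
Distances from that point to each station vs reported:
  Seismometer 1: calculated 93.0 vs reported 93.0 → residual 0.0 km
  Seismometer 2: calculated 95.2 vs reported 95.2 → residual 0.0 km
  Seismometer 3: calculated 161.4 vs reported 120.5 → residual 40.9 km
  Seismometer 4: calculated 123.1 vs reported 123.1 → residual 0.0 km
Seismometer 1, Seismometer 2, Seismometer 4 are mutually consistent (residuals ≈ 0); Seismometer 3 is off by 40.9 km.

Seismometer 3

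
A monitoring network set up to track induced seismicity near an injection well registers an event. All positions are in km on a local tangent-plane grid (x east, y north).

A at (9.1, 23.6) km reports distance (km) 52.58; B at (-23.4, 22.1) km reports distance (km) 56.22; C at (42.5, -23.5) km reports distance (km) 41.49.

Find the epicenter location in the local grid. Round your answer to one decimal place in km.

x ≈ 1.3 km, y ≈ -28.4 km

Circle about each station: (x − 9.1)² + (y − 23.6)² = 52.58²; (x + 23.4)² + (y − 22.1)² = 56.22²; (x − 42.5)² + (y + 23.5)² = 41.49².
Subtracting the A equation from the B and C equations removes the quadratic terms:
-65.0 x − 3.0 y = 0.17
66.8 x − 94.2 y = 2761.97
Solving the 2×2 system: x ≈ 1.3, y ≈ -28.4 km.
Check against A (with the unrounded x, y): √((x − 9.1)²+(y − 23.6)²) = 52.57 ≈ 52.58 km. ✓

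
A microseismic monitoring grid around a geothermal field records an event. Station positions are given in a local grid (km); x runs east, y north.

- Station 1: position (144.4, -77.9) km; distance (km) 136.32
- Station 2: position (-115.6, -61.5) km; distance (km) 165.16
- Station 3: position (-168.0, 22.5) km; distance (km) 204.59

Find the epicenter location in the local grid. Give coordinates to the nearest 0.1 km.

Circle about each station: (x − 144.4)² + (y + 77.9)² = 136.32²; (x + 115.6)² + (y + 61.5)² = 165.16²; (x + 168.0)² + (y − 22.5)² = 204.59².
Subtracting pairs of circle equations eliminates x²+y² and gives linear equations (the radical axes):
-520.0 x + 32.8 y = -18468.84
-624.8 x + 200.8 y = -21463.45
Solving the 2×2 system: x ≈ 35.8, y ≈ 4.5 km.
Check against Station 1 (with the unrounded x, y): √((x − 144.4)²+(y + 77.9)²) = 136.33 ≈ 136.32 km. ✓

35.8 km east, 4.5 km north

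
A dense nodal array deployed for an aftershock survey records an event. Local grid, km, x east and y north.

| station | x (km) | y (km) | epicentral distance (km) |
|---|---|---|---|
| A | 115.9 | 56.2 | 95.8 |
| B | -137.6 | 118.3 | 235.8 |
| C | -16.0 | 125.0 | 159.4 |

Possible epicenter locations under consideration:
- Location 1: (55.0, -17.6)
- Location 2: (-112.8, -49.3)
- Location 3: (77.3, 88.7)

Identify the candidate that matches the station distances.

Location 1

For each candidate, compare |candidate − station| to the reported distance:
Location 1: residuals A 0.1, B 0.1, C 0.1 → max 0.1 km
Location 2: residuals A 156.1, B 66.4, C 40.0 → max 156.1 km
Location 3: residuals A 45.3, B 18.9, C 59.3 → max 59.3 km
Only Location 1 has all residuals ≈ 0.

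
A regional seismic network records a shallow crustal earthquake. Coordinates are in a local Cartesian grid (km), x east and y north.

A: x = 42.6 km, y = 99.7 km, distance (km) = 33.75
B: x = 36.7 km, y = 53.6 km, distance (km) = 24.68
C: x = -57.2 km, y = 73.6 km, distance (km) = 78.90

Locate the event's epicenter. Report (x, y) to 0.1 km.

Circle about each station: (x − 42.6)² + (y − 99.7)² = 33.75²; (x − 36.7)² + (y − 53.6)² = 24.68²; (x + 57.2)² + (y − 73.6)² = 78.90².
Subtracting the A equation from the B and C equations removes the quadratic terms:
-11.8 x − 92.2 y = -7005.04
-199.6 x − 52.2 y = -8152.20
Solving the 2×2 system: x ≈ 21.7, y ≈ 73.2 km.
Check against A (with the unrounded x, y): √((x − 42.6)²+(y − 99.7)²) = 33.75 ≈ 33.75 km. ✓

x ≈ 21.7 km, y ≈ 73.2 km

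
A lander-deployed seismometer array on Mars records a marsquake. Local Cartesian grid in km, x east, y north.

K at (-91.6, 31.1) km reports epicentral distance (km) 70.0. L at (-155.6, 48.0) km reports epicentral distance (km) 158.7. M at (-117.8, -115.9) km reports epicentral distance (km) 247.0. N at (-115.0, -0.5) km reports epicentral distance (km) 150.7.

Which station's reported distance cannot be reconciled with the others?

Solve using three stations at a time. Using L, M, N (subtract circle equations pairwise → linear system) gives (x, y) ≈ (-7.6, 105.1).
Distances from that point to each station vs reported:
  K: calculated 111.9 vs reported 70.0 → residual 41.9 km
  L: calculated 158.6 vs reported 158.7 → residual 0.1 km
  M: calculated 246.9 vs reported 247.0 → residual 0.1 km
  N: calculated 150.6 vs reported 150.7 → residual 0.1 km
L, M, N are mutually consistent (residuals ≈ 0); K is off by 41.9 km.

K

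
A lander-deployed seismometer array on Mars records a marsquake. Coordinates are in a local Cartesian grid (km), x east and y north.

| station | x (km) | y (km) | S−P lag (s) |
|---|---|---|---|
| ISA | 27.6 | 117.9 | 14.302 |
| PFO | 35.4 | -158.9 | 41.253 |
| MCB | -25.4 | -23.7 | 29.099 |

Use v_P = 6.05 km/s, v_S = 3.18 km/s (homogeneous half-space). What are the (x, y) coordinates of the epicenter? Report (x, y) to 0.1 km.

x ≈ 122.4 km, y ≈ 103.6 km

Distance from S−P lag: d = Δt · v_P v_S / (v_P − v_S) = Δt · (6.05·3.18)/(6.05−3.18) ≈ 6.7035·Δt.
So d_ISA = 95.87, d_PFO = 276.54, d_MCB = 195.06 km.
Circle about each station: (x − 27.6)² + (y − 117.9)² = 95.87²; (x − 35.4)² + (y + 158.9)² = 276.54²; (x + 25.4)² + (y + 23.7)² = 195.06².
Subtracting the ISA equation from the PFO and MCB equations removes the quadratic terms:
15.6 x − 553.6 y = -55443.11
-106.0 x − 283.2 y = -42312.67
Solving the 2×2 system: x ≈ 122.4, y ≈ 103.6 km.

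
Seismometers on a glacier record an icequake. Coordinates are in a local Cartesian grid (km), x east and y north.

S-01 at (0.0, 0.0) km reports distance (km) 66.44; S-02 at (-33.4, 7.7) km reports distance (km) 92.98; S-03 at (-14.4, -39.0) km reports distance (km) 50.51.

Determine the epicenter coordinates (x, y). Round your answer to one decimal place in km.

Circle about each station: x² + y² = 66.44²; (x + 33.4)² + (y − 7.7)² = 92.98²; (x + 14.4)² + (y + 39.0)² = 50.51².
Subtracting the S-01 equation from the S-02 and S-03 equations removes the quadratic terms:
-66.8 x + 15.4 y = -3056.16
-28.8 x − 78.0 y = 3591.37
Solving the 2×2 system: x ≈ 32.4, y ≈ -58.0 km.
Check against S-01 (with the unrounded x, y): √(x²+y²) = 66.43 ≈ 66.44 km. ✓

32.4 km east, -58.0 km north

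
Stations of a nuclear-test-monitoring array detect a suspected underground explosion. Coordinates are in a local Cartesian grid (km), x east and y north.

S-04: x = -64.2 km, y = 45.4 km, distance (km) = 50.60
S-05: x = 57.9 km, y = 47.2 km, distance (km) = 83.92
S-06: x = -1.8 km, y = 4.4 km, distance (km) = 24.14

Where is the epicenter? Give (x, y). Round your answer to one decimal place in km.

Circle about each station: (x + 64.2)² + (y − 45.4)² = 50.60²; (x − 57.9)² + (y − 47.2)² = 83.92²; (x + 1.8)² + (y − 4.4)² = 24.14².
Subtracting the S-04 equation from the S-05 and S-06 equations removes the quadratic terms:
244.2 x + 3.6 y = -5084.76
124.8 x − 82.0 y = -4182.58
Solving the 2×2 system: x ≈ -21.1, y ≈ 18.9 km.

(-21.1, 18.9)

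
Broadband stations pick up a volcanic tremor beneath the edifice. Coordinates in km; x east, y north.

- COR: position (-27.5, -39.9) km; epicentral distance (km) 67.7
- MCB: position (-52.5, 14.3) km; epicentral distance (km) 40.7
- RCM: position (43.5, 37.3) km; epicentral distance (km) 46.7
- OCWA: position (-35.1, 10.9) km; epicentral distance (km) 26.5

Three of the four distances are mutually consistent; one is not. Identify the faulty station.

Solve using three stations at a time. Using COR, MCB, OCWA (subtract circle equations pairwise → linear system) gives (x, y) ≈ (-13.7, 26.3).
Distances from that point to each station vs reported:
  COR: calculated 67.7 vs reported 67.7 → residual 0.0 km
  MCB: calculated 40.6 vs reported 40.7 → residual 0.1 km
  RCM: calculated 58.2 vs reported 46.7 → residual 11.5 km
  OCWA: calculated 26.4 vs reported 26.5 → residual 0.1 km
COR, MCB, OCWA are mutually consistent (residuals ≈ 0); RCM is off by 11.5 km.

RCM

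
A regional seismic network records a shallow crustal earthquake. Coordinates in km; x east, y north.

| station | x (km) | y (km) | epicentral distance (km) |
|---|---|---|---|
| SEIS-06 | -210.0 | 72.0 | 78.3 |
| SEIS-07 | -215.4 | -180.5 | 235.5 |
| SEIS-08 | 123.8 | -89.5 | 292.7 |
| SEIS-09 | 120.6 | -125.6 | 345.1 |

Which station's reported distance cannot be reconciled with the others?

Solve using three stations at a time. Using SEIS-06, SEIS-07, SEIS-08 (subtract circle equations pairwise → linear system) gives (x, y) ≈ (-137.8, 41.8).
Distances from that point to each station vs reported:
  SEIS-06: calculated 78.3 vs reported 78.3 → residual 0.0 km
  SEIS-07: calculated 235.5 vs reported 235.5 → residual 0.0 km
  SEIS-08: calculated 292.7 vs reported 292.7 → residual 0.0 km
  SEIS-09: calculated 307.9 vs reported 345.1 → residual 37.2 km
SEIS-06, SEIS-07, SEIS-08 are mutually consistent (residuals ≈ 0); SEIS-09 is off by 37.2 km.

SEIS-09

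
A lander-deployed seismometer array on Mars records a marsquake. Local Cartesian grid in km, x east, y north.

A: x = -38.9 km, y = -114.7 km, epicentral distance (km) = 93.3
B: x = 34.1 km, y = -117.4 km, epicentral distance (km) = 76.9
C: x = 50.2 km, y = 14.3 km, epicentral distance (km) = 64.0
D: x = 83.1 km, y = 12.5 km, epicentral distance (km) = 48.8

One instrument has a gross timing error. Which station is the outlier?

D

Solve using three stations at a time. Using A, B, C (subtract circle equations pairwise → linear system) gives (x, y) ≈ (19.5, -41.9).
Distances from that point to each station vs reported:
  A: calculated 93.3 vs reported 93.3 → residual 0.0 km
  B: calculated 76.9 vs reported 76.9 → residual 0.0 km
  C: calculated 64.0 vs reported 64.0 → residual 0.0 km
  D: calculated 83.7 vs reported 48.8 → residual 34.9 km
A, B, C are mutually consistent (residuals ≈ 0); D is off by 34.9 km.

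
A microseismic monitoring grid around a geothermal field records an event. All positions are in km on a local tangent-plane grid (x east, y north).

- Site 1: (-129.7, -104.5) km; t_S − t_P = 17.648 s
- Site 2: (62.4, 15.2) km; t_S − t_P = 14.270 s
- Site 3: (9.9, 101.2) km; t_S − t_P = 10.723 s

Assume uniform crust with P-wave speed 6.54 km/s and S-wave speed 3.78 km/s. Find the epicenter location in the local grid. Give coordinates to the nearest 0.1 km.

(-63.2, 38.9)

Distance from S−P lag: d = Δt · v_P v_S / (v_P − v_S) = Δt · (6.54·3.78)/(6.54−3.78) ≈ 8.9570·Δt.
So d_Site 1 = 158.07, d_Site 2 = 127.82, d_Site 3 = 96.05 km.
Circle about each station: (x + 129.7)² + (y + 104.5)² = 158.07²; (x − 62.4)² + (y − 15.2)² = 127.82²; (x − 9.9)² + (y − 101.2)² = 96.05².
Subtracting the Site 1 equation from the Site 2 and Site 3 equations removes the quadratic terms:
384.2 x + 239.4 y = -14969.37
279.2 x + 411.4 y = -1642.37
Solving the 2×2 system: x ≈ -63.2, y ≈ 38.9 km.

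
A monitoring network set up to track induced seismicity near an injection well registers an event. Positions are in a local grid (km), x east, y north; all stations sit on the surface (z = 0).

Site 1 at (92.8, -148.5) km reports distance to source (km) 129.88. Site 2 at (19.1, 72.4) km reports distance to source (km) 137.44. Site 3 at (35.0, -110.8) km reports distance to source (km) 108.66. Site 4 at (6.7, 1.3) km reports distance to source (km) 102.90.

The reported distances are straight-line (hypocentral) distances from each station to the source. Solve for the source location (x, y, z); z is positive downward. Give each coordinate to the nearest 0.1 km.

Each station gives a sphere (x−x_i)² + (y−y_i)² + z² = d_i² (stations at z=0).
Subtracting the Site 1 sphere from Site 2 and Site 3: z² cancels, leaving linear equations in x and y:
-147.4 x + 441.8 y = -27078.46
-115.6 x + 75.4 y = -12100.63
Solving: x ≈ 82.695, y ≈ -33.701 km (keep extra digits for the depth step; rounded: 82.7, -33.7).
Then from the Site 1 sphere: z² = 129.88² − (x − 92.8)² − (y + 148.5)² with x = 82.695, y = -33.701, so z ≈ 59.899 ≈ 59.9 km.

x ≈ 82.7 km, y ≈ -33.7 km, depth ≈ 59.9 km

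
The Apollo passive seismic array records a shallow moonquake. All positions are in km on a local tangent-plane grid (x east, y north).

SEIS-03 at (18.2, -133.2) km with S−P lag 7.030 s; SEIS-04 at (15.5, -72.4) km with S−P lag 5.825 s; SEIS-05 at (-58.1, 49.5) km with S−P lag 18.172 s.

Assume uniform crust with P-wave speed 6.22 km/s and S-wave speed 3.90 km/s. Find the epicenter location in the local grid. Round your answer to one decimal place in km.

74.8 km east, -86.3 km north

Distance from S−P lag: d = Δt · v_P v_S / (v_P − v_S) = Δt · (6.22·3.90)/(6.22−3.90) ≈ 10.4560·Δt.
So d_SEIS-03 = 73.51, d_SEIS-04 = 60.91, d_SEIS-05 = 190.01 km.
Circle about each station: (x − 18.2)² + (y + 133.2)² = 73.51²; (x − 15.5)² + (y + 72.4)² = 60.91²; (x + 58.1)² + (y − 49.5)² = 190.01².
Subtracting the SEIS-03 equation from the SEIS-04 and SEIS-05 equations removes the quadratic terms:
-5.4 x + 121.6 y = -10897.78
-152.6 x + 365.4 y = -42947.70
Solving the 2×2 system: x ≈ 74.8, y ≈ -86.3 km.
Check against SEIS-03 (with the unrounded x, y): √((x − 18.2)²+(y + 133.2)²) = 73.51 ≈ 73.51 km. ✓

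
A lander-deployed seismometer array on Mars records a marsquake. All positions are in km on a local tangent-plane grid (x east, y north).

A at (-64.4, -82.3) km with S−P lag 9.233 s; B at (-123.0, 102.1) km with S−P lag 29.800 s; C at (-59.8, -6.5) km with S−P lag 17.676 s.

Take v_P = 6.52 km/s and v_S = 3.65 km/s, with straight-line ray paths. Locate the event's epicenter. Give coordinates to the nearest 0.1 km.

Distance from S−P lag: d = Δt · v_P v_S / (v_P − v_S) = Δt · (6.52·3.65)/(6.52−3.65) ≈ 8.2920·Δt.
So d_A = 76.56, d_B = 247.10, d_C = 146.57 km.
Circle about each station: (x + 64.4)² + (y + 82.3)² = 76.56²; (x + 123.0)² + (y − 102.1)² = 247.10²; (x + 59.8)² + (y + 6.5)² = 146.57².
Subtracting the A equation from the B and C equations removes the quadratic terms:
-117.2 x + 368.8 y = -40564.22
9.2 x + 151.6 y = -22923.69
Solving the 2×2 system: x ≈ -108.9, y ≈ -144.6 km.

x ≈ -108.9 km, y ≈ -144.6 km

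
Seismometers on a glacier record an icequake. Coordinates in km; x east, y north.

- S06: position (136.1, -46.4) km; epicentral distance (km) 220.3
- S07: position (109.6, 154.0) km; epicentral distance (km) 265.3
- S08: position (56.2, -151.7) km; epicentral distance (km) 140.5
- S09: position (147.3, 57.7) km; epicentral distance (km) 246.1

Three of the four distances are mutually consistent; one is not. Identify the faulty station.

Solve using three stations at a time. Using S06, S07, S09 (subtract circle equations pairwise → linear system) gives (x, y) ≈ (-83.1, -28.0).
Distances from that point to each station vs reported:
  S06: calculated 220.0 vs reported 220.3 → residual 0.3 km
  S07: calculated 265.0 vs reported 265.3 → residual 0.3 km
  S08: calculated 186.3 vs reported 140.5 → residual 45.8 km
  S09: calculated 245.8 vs reported 246.1 → residual 0.3 km
S06, S07, S09 are mutually consistent (residuals ≈ 0); S08 is off by 45.8 km.

S08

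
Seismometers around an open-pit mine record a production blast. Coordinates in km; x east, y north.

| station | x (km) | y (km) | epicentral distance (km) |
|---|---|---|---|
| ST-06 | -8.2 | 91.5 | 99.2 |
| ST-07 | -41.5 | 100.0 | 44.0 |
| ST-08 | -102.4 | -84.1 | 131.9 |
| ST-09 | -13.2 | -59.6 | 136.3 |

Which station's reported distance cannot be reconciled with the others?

ST-07

Solve using three stations at a time. Using ST-06, ST-08, ST-09 (subtract circle equations pairwise → linear system) gives (x, y) ≈ (-97.3, 47.7).
Distances from that point to each station vs reported:
  ST-06: calculated 99.2 vs reported 99.2 → residual 0.0 km
  ST-07: calculated 76.4 vs reported 44.0 → residual 32.4 km
  ST-08: calculated 131.9 vs reported 131.9 → residual 0.0 km
  ST-09: calculated 136.3 vs reported 136.3 → residual 0.0 km
ST-06, ST-08, ST-09 are mutually consistent (residuals ≈ 0); ST-07 is off by 32.4 km.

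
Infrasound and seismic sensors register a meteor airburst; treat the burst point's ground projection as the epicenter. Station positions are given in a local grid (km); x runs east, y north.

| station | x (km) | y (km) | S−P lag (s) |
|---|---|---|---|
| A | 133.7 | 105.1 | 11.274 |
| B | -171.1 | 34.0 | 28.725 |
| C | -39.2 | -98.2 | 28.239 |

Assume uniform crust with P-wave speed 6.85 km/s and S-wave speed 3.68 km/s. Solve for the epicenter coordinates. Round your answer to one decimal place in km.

Distance from S−P lag: d = Δt · v_P v_S / (v_P − v_S) = Δt · (6.85·3.68)/(6.85−3.68) ≈ 7.9521·Δt.
So d_A = 89.65, d_B = 228.42, d_C = 224.56 km.
Circle about each station: (x − 133.7)² + (y − 105.1)² = 89.65²; (x + 171.1)² + (y − 34.0)² = 228.42²; (x + 39.2)² + (y + 98.2)² = 224.56².
Subtracting pairs of circle equations eliminates x²+y² and gives linear equations (the radical axes):
-609.6 x − 142.2 y = -42629.06
-345.8 x − 406.6 y = -60131.89
Solving the 2×2 system: x ≈ 44.2, y ≈ 110.3 km.
Check against A (with the unrounded x, y): √((x − 133.7)²+(y − 105.1)²) = 89.65 ≈ 89.65 km. ✓

44.2 km east, 110.3 km north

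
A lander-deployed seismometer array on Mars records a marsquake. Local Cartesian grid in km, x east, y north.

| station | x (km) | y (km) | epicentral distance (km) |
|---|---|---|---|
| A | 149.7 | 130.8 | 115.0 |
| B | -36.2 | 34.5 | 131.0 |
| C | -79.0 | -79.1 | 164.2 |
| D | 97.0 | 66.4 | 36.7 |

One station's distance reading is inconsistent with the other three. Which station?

C

Solve using three stations at a time. Using A, B, D (subtract circle equations pairwise → linear system) gives (x, y) ≈ (94.7, 29.8).
Distances from that point to each station vs reported:
  A: calculated 115.0 vs reported 115.0 → residual 0.0 km
  B: calculated 131.0 vs reported 131.0 → residual 0.0 km
  C: calculated 205.0 vs reported 164.2 → residual 40.8 km
  D: calculated 36.7 vs reported 36.7 → residual 0.0 km
A, B, D are mutually consistent (residuals ≈ 0); C is off by 40.8 km.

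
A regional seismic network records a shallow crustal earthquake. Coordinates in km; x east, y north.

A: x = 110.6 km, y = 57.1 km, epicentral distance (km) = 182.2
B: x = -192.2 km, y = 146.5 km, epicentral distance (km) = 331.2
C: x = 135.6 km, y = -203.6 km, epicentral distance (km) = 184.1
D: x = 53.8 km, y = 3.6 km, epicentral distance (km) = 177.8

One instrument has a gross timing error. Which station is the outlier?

Solve using three stations at a time. Using B, C, D (subtract circle equations pairwise → linear system) gives (x, y) ≈ (-39.8, -147.6).
Distances from that point to each station vs reported:
  A: calculated 254.1 vs reported 182.2 → residual 71.9 km
  B: calculated 331.2 vs reported 331.2 → residual 0.0 km
  C: calculated 184.2 vs reported 184.1 → residual 0.1 km
  D: calculated 177.9 vs reported 177.8 → residual 0.1 km
B, C, D are mutually consistent (residuals ≈ 0); A is off by 71.9 km.

A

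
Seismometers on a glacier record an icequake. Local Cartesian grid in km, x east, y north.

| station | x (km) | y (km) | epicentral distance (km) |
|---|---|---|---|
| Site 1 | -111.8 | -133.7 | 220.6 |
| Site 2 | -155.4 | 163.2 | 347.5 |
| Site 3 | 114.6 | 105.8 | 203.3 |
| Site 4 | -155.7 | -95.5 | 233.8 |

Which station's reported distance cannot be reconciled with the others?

Site 1

Solve using three stations at a time. Using Site 2, Site 3, Site 4 (subtract circle equations pairwise → linear system) gives (x, y) ≈ (78.1, -94.2).
Distances from that point to each station vs reported:
  Site 1: calculated 193.9 vs reported 220.6 → residual 26.7 km
  Site 2: calculated 347.5 vs reported 347.5 → residual 0.0 km
  Site 3: calculated 203.3 vs reported 203.3 → residual 0.0 km
  Site 4: calculated 233.8 vs reported 233.8 → residual 0.0 km
Site 2, Site 3, Site 4 are mutually consistent (residuals ≈ 0); Site 1 is off by 26.7 km.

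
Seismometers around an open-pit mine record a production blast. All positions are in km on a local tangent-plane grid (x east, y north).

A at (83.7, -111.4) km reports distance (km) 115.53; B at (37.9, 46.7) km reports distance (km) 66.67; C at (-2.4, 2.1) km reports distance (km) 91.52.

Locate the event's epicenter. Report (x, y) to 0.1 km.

(89.1, 4.0)

Circle about each station: (x − 83.7)² + (y + 111.4)² = 115.53²; (x − 37.9)² + (y − 46.7)² = 66.67²; (x + 2.4)² + (y − 2.1)² = 91.52².
Subtracting the A equation from the B and C equations removes the quadratic terms:
-91.6 x + 316.2 y = -6896.06
-172.2 x + 227.0 y = -14434.21
Solving the 2×2 system: x ≈ 89.1, y ≈ 4.0 km.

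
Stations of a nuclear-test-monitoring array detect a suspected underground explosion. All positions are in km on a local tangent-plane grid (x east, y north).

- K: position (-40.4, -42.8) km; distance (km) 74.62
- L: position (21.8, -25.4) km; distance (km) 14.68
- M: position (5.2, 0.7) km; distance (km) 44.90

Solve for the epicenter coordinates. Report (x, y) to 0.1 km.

(33.7, -34.0)

Circle about each station: (x + 40.4)² + (y + 42.8)² = 74.62²; (x − 21.8)² + (y + 25.4)² = 14.68²; (x − 5.2)² + (y − 0.7)² = 44.90².
Subtracting the K equation from the L and M equations removes the quadratic terms:
124.4 x + 34.8 y = 3009.04
91.2 x + 87.0 y = 115.66
Solving the 2×2 system: x ≈ 33.7, y ≈ -34.0 km.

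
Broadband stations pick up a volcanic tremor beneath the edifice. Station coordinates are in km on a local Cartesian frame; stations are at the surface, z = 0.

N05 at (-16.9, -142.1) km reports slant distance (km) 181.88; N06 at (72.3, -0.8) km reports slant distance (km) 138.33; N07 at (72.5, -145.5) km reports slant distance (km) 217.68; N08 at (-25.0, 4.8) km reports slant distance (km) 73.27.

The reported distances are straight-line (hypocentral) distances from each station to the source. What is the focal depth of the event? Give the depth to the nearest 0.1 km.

Each station gives a sphere (x−x_i)² + (y−y_i)² + z² = d_i² (stations at z=0).
Subtracting the N05 sphere from N06 and N07: z² cancels, leaving linear equations in x and y:
178.4 x + 282.6 y = -1304.94
178.8 x − 6.8 y = -8355.77
Solving: x ≈ -45.808, y ≈ 24.300 km (keep extra digits for the depth step; rounded: -45.8, 24.3).
Then from the N05 sphere: z² = 181.88² − (x + 16.9)² − (y + 142.1)² with x = -45.808, y = 24.300, so z ≈ 67.496 ≈ 67.5 km.
Check against N08 (with the unrounded solution): distance 73.27 ≈ 73.27 km. ✓

z ≈ 67.5 km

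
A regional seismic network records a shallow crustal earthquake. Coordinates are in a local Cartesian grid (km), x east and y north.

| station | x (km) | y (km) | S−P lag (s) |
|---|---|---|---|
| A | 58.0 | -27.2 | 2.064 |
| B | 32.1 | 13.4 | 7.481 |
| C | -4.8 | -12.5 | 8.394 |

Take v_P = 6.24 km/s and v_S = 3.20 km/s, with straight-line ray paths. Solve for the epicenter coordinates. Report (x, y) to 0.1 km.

(46.1, -33.7)

Distance from S−P lag: d = Δt · v_P v_S / (v_P − v_S) = Δt · (6.24·3.20)/(6.24−3.20) ≈ 6.5684·Δt.
So d_A = 13.56, d_B = 49.14, d_C = 55.14 km.
Circle about each station: (x − 58.0)² + (y + 27.2)² = 13.56²; (x − 32.1)² + (y − 13.4)² = 49.14²; (x + 4.8)² + (y + 12.5)² = 55.14².
Subtracting the A equation from the B and C equations removes the quadratic terms:
-51.8 x + 81.2 y = -5124.74
-125.6 x + 29.4 y = -6781.10
Solving the 2×2 system: x ≈ 46.1, y ≈ -33.7 km.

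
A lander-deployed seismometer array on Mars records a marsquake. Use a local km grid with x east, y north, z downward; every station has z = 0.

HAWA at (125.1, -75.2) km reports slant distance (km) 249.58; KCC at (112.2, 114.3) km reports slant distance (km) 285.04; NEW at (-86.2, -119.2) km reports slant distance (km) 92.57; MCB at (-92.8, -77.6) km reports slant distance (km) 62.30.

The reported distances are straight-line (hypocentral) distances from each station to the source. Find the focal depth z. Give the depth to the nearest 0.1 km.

Each station gives a sphere (x−x_i)² + (y−y_i)² + z² = d_i² (stations at z=0).
Subtracting the HAWA sphere from KCC and NEW: z² cancels, leaving linear equations in x and y:
-25.8 x + 379.0 y = -14609.35
-422.6 x − 88.0 y = 54055.00
Solving: x ≈ -118.208, y ≈ -46.594 km (keep extra digits for the depth step; rounded: -118.2, -46.6).
Then from the HAWA sphere: z² = 249.58² − (x − 125.1)² − (y + 75.2)² with x = -118.208, y = -46.594, so z ≈ 47.677 ≈ 47.7 km.

depth ≈ 47.7 km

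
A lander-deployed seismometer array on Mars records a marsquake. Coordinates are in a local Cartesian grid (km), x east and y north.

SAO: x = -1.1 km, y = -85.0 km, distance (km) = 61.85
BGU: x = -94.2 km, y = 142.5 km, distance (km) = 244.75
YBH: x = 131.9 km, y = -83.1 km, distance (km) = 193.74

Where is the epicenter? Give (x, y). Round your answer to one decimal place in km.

Circle about each station: (x + 1.1)² + (y + 85.0)² = 61.85²; (x + 94.2)² + (y − 142.5)² = 244.75²; (x − 131.9)² + (y + 83.1)² = 193.74².
Subtracting pairs of circle equations eliminates x²+y² and gives linear equations (the radical axes):
-186.2 x + 455.0 y = -34123.46
266.0 x + 3.8 y = -16632.76
Solving the 2×2 system: x ≈ -61.1, y ≈ -100.0 km.
Check against SAO (with the unrounded x, y): √((x + 1.1)²+(y + 85.0)²) = 61.85 ≈ 61.85 km. ✓

x ≈ -61.1 km, y ≈ -100.0 km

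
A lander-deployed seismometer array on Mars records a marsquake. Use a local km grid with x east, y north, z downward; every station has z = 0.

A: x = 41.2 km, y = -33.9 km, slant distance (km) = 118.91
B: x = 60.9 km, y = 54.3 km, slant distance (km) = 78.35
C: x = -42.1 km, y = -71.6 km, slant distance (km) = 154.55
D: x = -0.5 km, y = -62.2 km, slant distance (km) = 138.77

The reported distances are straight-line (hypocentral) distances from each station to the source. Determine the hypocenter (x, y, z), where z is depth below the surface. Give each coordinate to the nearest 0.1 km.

Each station gives a sphere (x−x_i)² + (y−y_i)² + z² = d_i² (stations at z=0).
Subtracting the A sphere from B and C: z² cancels, leaving linear equations in x and y:
39.4 x + 176.4 y = 11811.52
-166.6 x − 75.4 y = -5693.79
Solving: x ≈ 4.308, y ≈ 65.997 km (keep extra digits for the depth step; rounded: 4.3, 66.0).
Then from the A sphere: z² = 118.91² − (x − 41.2)² − (y + 33.9)² with x = 4.308, y = 65.997, so z ≈ 52.907 ≈ 52.9 km.
Check against D (with the unrounded solution): distance 138.77 ≈ 138.77 km. ✓

(4.3, 66.0, 52.9)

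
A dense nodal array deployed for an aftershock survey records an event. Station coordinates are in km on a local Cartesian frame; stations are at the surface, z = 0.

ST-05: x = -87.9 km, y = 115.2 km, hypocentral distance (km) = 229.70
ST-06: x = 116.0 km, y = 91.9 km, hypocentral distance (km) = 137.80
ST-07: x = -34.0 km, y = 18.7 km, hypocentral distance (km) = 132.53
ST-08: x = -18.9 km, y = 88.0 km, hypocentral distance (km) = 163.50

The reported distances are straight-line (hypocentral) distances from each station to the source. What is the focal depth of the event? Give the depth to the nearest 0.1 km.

z ≈ 36.7 km

Each station gives a sphere (x−x_i)² + (y−y_i)² + z² = d_i² (stations at z=0).
Subtracting the ST-05 sphere from ST-06 and ST-07: z² cancels, leaving linear equations in x and y:
407.8 x − 46.6 y = 34677.41
107.8 x − 193.0 y = 15706.13
Solving: x ≈ 80.900, y ≈ -36.193 km (keep extra digits for the depth step; rounded: 80.9, -36.2).
Then from the ST-05 sphere: z² = 229.70² − (x + 87.9)² − (y − 115.2)² with x = 80.900, y = -36.193, so z ≈ 36.726 ≈ 36.7 km.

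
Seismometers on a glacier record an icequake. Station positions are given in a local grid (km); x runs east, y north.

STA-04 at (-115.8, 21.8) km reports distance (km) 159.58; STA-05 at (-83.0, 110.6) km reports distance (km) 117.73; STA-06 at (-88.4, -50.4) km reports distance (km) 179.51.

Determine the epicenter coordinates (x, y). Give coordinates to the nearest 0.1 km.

(31.5, 83.2)

Circle about each station: (x + 115.8)² + (y − 21.8)² = 159.58²; (x + 83.0)² + (y − 110.6)² = 117.73²; (x + 88.4)² + (y + 50.4)² = 179.51².
Subtracting pairs of circle equations eliminates x²+y² and gives linear equations (the radical axes):
65.6 x + 177.6 y = 16841.90
54.8 x − 144.4 y = -10288.22
Solving the 2×2 system: x ≈ 31.5, y ≈ 83.2 km.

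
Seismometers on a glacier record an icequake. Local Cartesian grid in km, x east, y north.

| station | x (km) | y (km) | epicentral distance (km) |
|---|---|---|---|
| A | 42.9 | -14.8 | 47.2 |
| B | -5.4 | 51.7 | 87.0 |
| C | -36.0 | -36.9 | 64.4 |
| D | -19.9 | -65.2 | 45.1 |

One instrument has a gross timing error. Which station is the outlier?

B

Solve using three stations at a time. Using A, C, D (subtract circle equations pairwise → linear system) gives (x, y) ≈ (24.7, -58.4).
Distances from that point to each station vs reported:
  A: calculated 47.2 vs reported 47.2 → residual 0.0 km
  B: calculated 114.2 vs reported 87.0 → residual 27.2 km
  C: calculated 64.4 vs reported 64.4 → residual 0.0 km
  D: calculated 45.1 vs reported 45.1 → residual 0.0 km
A, C, D are mutually consistent (residuals ≈ 0); B is off by 27.2 km.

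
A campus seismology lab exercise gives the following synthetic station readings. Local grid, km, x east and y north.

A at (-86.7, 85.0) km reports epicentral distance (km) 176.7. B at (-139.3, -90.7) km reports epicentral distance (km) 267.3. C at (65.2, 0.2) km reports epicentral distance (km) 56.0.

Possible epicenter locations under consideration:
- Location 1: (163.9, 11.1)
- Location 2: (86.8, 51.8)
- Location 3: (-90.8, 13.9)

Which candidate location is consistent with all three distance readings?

For each candidate, compare |candidate − station| to the reported distance:
Location 1: residuals A 84.6, B 52.5, C 43.3 → max 84.6 km
Location 2: residuals A 0.1, B 0.0, C 0.1 → max 0.1 km
Location 3: residuals A 105.5, B 152.0, C 100.6 → max 152.0 km
Only Location 2 has all residuals ≈ 0.

Location 2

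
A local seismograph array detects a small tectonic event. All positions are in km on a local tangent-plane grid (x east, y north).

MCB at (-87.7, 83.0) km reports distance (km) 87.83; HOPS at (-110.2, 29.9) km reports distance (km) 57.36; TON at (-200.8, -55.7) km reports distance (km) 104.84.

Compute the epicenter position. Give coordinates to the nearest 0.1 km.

Circle about each station: (x + 87.7)² + (y − 83.0)² = 87.83²; (x + 110.2)² + (y − 29.9)² = 57.36²; (x + 200.8)² + (y + 55.7)² = 104.84².
Subtracting the MCB equation from the HOPS and TON equations removes the quadratic terms:
-45.0 x − 106.2 y = 2881.70
-226.2 x − 277.4 y = 25565.52
Solving the 2×2 system: x ≈ -166.0, y ≈ 43.2 km.

(-166.0, 43.2)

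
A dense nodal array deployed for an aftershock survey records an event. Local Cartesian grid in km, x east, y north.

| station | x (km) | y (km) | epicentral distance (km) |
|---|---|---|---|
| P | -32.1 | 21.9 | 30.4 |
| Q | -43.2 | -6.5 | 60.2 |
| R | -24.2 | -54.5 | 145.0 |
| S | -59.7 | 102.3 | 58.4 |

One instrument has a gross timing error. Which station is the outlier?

R

Solve using three stations at a time. Using P, Q, S (subtract circle equations pairwise → linear system) gives (x, y) ≈ (-29.8, 52.2).
Distances from that point to each station vs reported:
  P: calculated 30.4 vs reported 30.4 → residual 0.0 km
  Q: calculated 60.2 vs reported 60.2 → residual 0.0 km
  R: calculated 106.8 vs reported 145.0 → residual 38.2 km
  S: calculated 58.4 vs reported 58.4 → residual 0.0 km
P, Q, S are mutually consistent (residuals ≈ 0); R is off by 38.2 km.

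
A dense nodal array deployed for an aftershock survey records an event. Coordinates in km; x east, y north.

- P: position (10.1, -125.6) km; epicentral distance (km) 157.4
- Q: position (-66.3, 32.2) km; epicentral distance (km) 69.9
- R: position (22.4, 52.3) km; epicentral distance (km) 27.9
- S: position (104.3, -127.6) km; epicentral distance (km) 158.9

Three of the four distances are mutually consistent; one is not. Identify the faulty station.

S

Solve using three stations at a time. Using P, Q, R (subtract circle equations pairwise → linear system) gives (x, y) ≈ (3.6, 31.7).
Distances from that point to each station vs reported:
  P: calculated 157.4 vs reported 157.4 → residual 0.0 km
  Q: calculated 69.9 vs reported 69.9 → residual 0.0 km
  R: calculated 27.9 vs reported 27.9 → residual 0.0 km
  S: calculated 188.4 vs reported 158.9 → residual 29.5 km
P, Q, R are mutually consistent (residuals ≈ 0); S is off by 29.5 km.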